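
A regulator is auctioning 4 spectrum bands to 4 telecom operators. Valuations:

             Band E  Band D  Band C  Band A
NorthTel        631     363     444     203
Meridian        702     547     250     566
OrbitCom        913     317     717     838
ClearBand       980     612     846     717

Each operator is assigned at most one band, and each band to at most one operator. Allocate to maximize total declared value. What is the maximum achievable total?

Maximum total: $2862M

Optimal: NorthTel→Band E ($631M), Meridian→Band D ($547M), OrbitCom→Band A ($838M), ClearBand→Band C ($846M) — total 631+547+838+846 = $2862M.
Max-entry greedy (repeatedly take the single best remaining cell) gives $2809M, worse by 53.
Next-best assignment: NorthTel→Band C, Meridian→Band D, OrbitCom→Band A, ClearBand→Band E = $2809M.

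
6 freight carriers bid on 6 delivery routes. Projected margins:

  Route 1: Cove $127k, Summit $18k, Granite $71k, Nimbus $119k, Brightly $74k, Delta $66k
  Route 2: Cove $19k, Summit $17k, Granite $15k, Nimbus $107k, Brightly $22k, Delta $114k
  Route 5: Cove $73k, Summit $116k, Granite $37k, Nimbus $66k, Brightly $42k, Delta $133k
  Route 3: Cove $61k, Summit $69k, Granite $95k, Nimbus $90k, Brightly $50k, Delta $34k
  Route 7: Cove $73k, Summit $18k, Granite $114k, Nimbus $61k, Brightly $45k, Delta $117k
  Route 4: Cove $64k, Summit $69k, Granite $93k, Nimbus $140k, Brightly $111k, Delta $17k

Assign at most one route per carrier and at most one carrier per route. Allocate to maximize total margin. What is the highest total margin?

This is the linear assignment problem.
Optimal: Cove→Route 1 ($127k), Summit→Route 5 ($116k), Granite→Route 3 ($95k), Nimbus→Route 2 ($107k), Brightly→Route 4 ($111k), Delta→Route 7 ($117k) — total 127+116+95+107+111+117 = $673k.
Row-greedy (each carrier in turn takes its best remaining route) gives $661k, worse by 12.
Next-best assignment: Cove→Route 1, Summit→Route 5, Granite→Route 7, Nimbus→Route 3, Brightly→Route 4, Delta→Route 2 = $672k.

Maximum total: $673k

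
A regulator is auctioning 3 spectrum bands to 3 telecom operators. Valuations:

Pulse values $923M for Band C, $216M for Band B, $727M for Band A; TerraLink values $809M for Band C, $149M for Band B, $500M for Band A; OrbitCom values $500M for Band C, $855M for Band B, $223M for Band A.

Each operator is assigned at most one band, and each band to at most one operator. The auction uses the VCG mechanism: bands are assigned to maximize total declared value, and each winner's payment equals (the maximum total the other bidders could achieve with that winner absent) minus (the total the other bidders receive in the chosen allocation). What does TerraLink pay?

TerraLink pays $196M.

Efficient allocation: Pulse→Band A ($727M), TerraLink→Band C ($809M), OrbitCom→Band B ($855M); total welfare W = $2391M.
TerraLink receives Band C at value $809M, so the others get W − 809 = $1582M.
Without TerraLink: best allocation of the remaining 2 bidders over all 3 bands is Pulse→Band C ($923M), OrbitCom→Band B ($855M), total $1778M.
VCG payment = (others' best without TerraLink) − (others' welfare with TerraLink) = 1778 − 1582 = $196M.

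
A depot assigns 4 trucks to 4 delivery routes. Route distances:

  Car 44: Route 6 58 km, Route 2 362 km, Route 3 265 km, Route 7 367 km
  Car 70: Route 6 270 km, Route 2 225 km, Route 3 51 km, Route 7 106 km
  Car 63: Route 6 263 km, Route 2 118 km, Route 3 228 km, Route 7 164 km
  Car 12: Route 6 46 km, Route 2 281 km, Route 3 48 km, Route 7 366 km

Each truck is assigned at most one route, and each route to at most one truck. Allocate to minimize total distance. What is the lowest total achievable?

Min total: 330 km

Treat this as an assignment problem: match each truck to one route.
Optimal: Car 44→Route 6 (58 km), Car 70→Route 7 (106 km), Car 63→Route 2 (118 km), Car 12→Route 3 (48 km) — total 58+106+118+48 = 330 km.
Every other assignment is strictly worse.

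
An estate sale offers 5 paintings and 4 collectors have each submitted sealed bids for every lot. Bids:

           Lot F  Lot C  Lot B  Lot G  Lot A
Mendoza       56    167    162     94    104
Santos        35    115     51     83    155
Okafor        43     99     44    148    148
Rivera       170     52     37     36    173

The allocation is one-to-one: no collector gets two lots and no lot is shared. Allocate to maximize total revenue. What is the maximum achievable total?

Maximum total: $640

This is a one-to-one assignment (maximum-weight bipartite matching).
Optimal: Mendoza→Lot C ($167), Santos→Lot A ($155), Okafor→Lot G ($148), Rivera→Lot F ($170) — total 167+155+148+170 = $640.
Max-entry greedy (repeatedly take the single best remaining cell) gives $539, worse by 101.
Next-best assignment: Mendoza→Lot B, Santos→Lot A, Okafor→Lot G, Rivera→Lot F = $635.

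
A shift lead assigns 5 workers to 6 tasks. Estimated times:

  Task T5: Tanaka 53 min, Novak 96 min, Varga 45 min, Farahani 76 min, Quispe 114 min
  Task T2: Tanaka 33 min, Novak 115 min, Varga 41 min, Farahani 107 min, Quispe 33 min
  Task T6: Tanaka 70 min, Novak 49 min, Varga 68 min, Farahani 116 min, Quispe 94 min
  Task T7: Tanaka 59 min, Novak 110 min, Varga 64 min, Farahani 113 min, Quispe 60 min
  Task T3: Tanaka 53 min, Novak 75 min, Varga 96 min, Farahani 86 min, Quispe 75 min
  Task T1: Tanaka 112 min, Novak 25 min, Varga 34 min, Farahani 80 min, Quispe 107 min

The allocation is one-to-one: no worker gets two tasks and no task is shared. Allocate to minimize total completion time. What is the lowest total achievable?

Minimum total: 245 min

Treat this as an assignment problem: match each worker to one task.
Optimal: Tanaka→Task T3 (53 min), Novak→Task T6 (49 min), Varga→Task T1 (34 min), Farahani→Task T5 (76 min), Quispe→Task T2 (33 min) — total 53+49+34+76+33 = 245 min.
Min-entry greedy (repeatedly take the single cheapest remaining cell) gives 249 min, worse by 4.
Next-best assignment: Tanaka→Task T7, Novak→Task T1, Varga→Task T5, Farahani→Task T3, Quispe→Task T2 = 248 min.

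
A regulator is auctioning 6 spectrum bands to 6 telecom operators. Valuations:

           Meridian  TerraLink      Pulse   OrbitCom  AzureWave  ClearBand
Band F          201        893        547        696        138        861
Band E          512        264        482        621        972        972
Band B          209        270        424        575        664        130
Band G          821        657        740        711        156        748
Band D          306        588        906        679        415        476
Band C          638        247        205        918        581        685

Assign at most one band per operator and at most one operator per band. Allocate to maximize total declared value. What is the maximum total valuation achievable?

Maximum total: $5174M

This is the linear assignment problem.
Optimal: Meridian→Band G ($821M), TerraLink→Band F ($893M), Pulse→Band D ($906M), OrbitCom→Band C ($918M), AzureWave→Band B ($664M), ClearBand→Band E ($972M) — total 821+893+906+918+664+972 = $5174M.
Column-greedy (each band in turn goes to its best remaining operator) gives $4852M, worse by 322.
Next-best assignment: Meridian→Band G, TerraLink→Band F, Pulse→Band D, OrbitCom→Band B, AzureWave→Band E, ClearBand→Band C = $4852M.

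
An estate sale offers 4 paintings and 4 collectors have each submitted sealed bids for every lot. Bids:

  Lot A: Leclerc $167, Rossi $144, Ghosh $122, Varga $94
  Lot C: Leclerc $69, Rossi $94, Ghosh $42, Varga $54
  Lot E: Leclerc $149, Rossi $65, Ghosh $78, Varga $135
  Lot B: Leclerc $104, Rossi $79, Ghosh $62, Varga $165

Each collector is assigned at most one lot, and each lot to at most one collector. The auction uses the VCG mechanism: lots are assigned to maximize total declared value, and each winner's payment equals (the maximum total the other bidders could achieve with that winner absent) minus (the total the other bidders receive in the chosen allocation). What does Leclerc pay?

Leclerc pays $6.

Efficient allocation: Leclerc→Lot E ($149), Rossi→Lot C ($94), Ghosh→Lot A ($122), Varga→Lot B ($165); total welfare W = $530.
Leclerc receives Lot E at value $149, so the others get W − 149 = $381.
Without Leclerc: best allocation of the remaining 3 bidders over all 4 lots is Rossi→Lot A ($144), Ghosh→Lot E ($78), Varga→Lot B ($165), total $387.
VCG payment = (others' best without Leclerc) − (others' welfare with Leclerc) = 387 − 381 = $6.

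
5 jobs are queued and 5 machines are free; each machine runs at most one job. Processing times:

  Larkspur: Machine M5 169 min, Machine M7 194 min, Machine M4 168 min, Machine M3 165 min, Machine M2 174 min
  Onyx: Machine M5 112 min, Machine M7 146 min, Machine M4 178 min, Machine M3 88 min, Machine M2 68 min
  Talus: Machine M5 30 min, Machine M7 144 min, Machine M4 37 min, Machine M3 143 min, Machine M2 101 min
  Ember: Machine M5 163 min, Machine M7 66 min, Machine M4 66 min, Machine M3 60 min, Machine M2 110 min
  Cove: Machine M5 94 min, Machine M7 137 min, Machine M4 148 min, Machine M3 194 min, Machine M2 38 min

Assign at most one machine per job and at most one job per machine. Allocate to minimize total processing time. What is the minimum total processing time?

Minimum total: 390 min

This is the linear assignment problem.
Optimal: Larkspur→Machine M4 (168 min), Onyx→Machine M3 (88 min), Talus→Machine M5 (30 min), Ember→Machine M7 (66 min), Cove→Machine M2 (38 min) — total 168+88+30+66+38 = 390 min.
Column-greedy (each machine in turn goes to its cheapest remaining job) gives 506 min, worse by 116.
Next-best assignment: Larkspur→Machine M5, Onyx→Machine M3, Talus→Machine M4, Ember→Machine M7, Cove→Machine M2 = 398 min.
Swapping Larkspur↔Cove (Larkspur→Machine M2 174 min, Cove→Machine M4 148 min) adds 116.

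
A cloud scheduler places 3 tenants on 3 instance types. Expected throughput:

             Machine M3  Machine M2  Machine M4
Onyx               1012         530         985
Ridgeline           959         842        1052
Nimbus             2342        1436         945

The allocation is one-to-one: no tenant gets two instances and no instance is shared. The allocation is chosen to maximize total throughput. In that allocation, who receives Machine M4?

Onyx receives Machine M4.

This is a one-to-one assignment (maximum-weight bipartite matching).
Optimal: Onyx→Machine M4 (985 ops/s), Ridgeline→Machine M2 (842 ops/s), Nimbus→Machine M3 (2342 ops/s) — total 985+842+2342 = 4169 ops/s.
Row-greedy (each tenant in turn takes its best remaining instance) gives 3500 ops/s, worse by 669.
Next-best assignment: Onyx→Machine M2, Ridgeline→Machine M4, Nimbus→Machine M3 = 3924 ops/s.
Swapping Ridgeline↔Nimbus (Ridgeline→Machine M3 959 ops/s, Nimbus→Machine M2 1436 ops/s) loses 789.
Checked against all permutations: 4169 ops/s is optimal.
Onyx's own top instance is Machine M3 (1012 ops/s), but forcing Onyx→Machine M3 and reassigning the rest optimally gives only 3500 ops/s — worse by 669.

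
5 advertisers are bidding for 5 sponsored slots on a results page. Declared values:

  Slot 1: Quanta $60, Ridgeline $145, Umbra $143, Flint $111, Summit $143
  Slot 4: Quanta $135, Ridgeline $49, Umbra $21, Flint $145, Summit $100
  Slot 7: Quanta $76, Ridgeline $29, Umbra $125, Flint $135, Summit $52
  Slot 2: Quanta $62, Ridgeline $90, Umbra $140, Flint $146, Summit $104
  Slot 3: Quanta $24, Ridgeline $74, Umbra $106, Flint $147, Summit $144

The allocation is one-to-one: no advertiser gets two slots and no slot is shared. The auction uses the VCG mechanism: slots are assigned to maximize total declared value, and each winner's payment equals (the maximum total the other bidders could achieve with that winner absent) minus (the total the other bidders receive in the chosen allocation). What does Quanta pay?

Efficient allocation: Quanta→Slot 4 ($135), Ridgeline→Slot 1 ($145), Umbra→Slot 2 ($140), Flint→Slot 7 ($135), Summit→Slot 3 ($144); total welfare W = $699.
Quanta receives Slot 4 at value $135, so the others get W − 135 = $564.
Without Quanta: best allocation of the remaining 4 bidders over all 5 slots is Ridgeline→Slot 1 ($145), Umbra→Slot 2 ($140), Flint→Slot 4 ($145), Summit→Slot 3 ($144), total $574.
VCG payment = (others' best without Quanta) − (others' welfare with Quanta) = 574 − 564 = $10.

Quanta pays $10.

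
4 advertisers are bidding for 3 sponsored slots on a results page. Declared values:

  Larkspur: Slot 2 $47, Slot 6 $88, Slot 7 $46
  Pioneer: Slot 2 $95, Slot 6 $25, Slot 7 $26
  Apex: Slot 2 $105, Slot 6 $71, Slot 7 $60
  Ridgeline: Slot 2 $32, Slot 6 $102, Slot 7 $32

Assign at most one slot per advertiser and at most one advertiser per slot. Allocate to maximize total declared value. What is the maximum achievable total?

This is the linear assignment problem.
Optimal: Pioneer→Slot 2 ($95), Ridgeline→Slot 6 ($102), Apex→Slot 7 ($60) — total 95+102+60 = $257.
Column-greedy (each slot in turn goes to its best remaining advertiser) gives $253, worse by 4.
Next-best assignment: Apex→Slot 2, Ridgeline→Slot 6, Larkspur→Slot 7 = $253.

Maximum total: $257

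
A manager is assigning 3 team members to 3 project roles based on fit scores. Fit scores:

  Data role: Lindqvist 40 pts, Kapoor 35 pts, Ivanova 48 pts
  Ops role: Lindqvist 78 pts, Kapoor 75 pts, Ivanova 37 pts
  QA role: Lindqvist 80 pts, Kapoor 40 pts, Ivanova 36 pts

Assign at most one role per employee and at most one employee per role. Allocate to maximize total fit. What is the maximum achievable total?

Max total: 203 pts

Treat this as an assignment problem: match each employee to one role.
Optimal: Lindqvist→QA role (80 pts), Kapoor→Ops role (75 pts), Ivanova→Data role (48 pts) — total 80+75+48 = 203 pts.
Swapping Kapoor↔Lindqvist (Kapoor→QA role 40 pts, Lindqvist→Ops role 78 pts) loses 37.
Checked against all permutations: 203 pts is optimal.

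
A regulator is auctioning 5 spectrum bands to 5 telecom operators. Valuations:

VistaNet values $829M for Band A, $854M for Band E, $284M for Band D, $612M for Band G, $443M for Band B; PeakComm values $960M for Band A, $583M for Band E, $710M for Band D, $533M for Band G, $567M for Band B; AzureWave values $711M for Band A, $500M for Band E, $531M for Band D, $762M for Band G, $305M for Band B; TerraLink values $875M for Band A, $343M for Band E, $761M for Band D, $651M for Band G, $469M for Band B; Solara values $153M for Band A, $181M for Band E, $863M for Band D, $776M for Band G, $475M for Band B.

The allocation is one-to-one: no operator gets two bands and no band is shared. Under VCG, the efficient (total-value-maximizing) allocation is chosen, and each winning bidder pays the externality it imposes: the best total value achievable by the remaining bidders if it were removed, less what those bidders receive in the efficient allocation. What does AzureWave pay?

AzureWave pays $192M.

Efficient allocation: VistaNet→Band E ($854M), PeakComm→Band B ($567M), AzureWave→Band G ($762M), TerraLink→Band A ($875M), Solara→Band D ($863M); total welfare W = $3921M.
AzureWave receives Band G at value $762M, so the others get W − 762 = $3159M.
Without AzureWave: best allocation of the remaining 4 bidders over all 5 bands is VistaNet→Band E ($854M), PeakComm→Band A ($960M), TerraLink→Band D ($761M), Solara→Band G ($776M), total $3351M.
VCG payment = (others' best without AzureWave) − (others' welfare with AzureWave) = 3351 − 3159 = $192M.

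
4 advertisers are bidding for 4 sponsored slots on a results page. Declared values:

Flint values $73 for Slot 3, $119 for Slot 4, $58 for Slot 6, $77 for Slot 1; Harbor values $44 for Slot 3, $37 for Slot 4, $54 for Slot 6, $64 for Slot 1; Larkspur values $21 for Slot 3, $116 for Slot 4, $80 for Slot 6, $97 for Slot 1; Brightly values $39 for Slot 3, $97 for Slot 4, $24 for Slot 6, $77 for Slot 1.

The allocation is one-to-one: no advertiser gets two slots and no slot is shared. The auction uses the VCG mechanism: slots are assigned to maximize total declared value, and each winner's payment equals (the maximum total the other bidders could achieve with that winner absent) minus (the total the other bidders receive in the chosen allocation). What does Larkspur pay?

Efficient allocation: Flint→Slot 3 ($73), Harbor→Slot 6 ($54), Larkspur→Slot 1 ($97), Brightly→Slot 4 ($97); total welfare W = $321.
Larkspur receives Slot 1 at value $97, so the others get W − 97 = $224.
Without Larkspur: best allocation of the remaining 3 bidders over all 4 slots is Flint→Slot 4 ($119), Harbor→Slot 6 ($54), Brightly→Slot 1 ($77), total $250.
VCG payment = (others' best without Larkspur) − (others' welfare with Larkspur) = 250 − 224 = $26.

Larkspur pays $26.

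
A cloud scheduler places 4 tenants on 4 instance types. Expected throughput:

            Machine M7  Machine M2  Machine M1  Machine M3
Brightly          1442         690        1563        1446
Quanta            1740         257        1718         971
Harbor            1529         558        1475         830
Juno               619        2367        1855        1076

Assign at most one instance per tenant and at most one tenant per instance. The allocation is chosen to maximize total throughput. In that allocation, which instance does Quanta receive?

Quanta receives Machine M1.

Optimal: Brightly→Machine M3 (1446 ops/s), Quanta→Machine M1 (1718 ops/s), Harbor→Machine M7 (1529 ops/s), Juno→Machine M2 (2367 ops/s) — total 1446+1718+1529+2367 = 7060 ops/s.
Max-entry greedy (repeatedly take the single best remaining cell) gives 6500 ops/s, worse by 560.
Next-best assignment: Brightly→Machine M3, Quanta→Machine M7, Harbor→Machine M1, Juno→Machine M2 = 7028 ops/s.
Swapping Juno↔Brightly (Juno→Machine M3 1076 ops/s, Brightly→Machine M2 690 ops/s) loses 2047.
Quanta's own top instance is Machine M7 (1740 ops/s), but forcing Quanta→Machine M7 and reassigning the rest optimally gives only 7028 ops/s — worse by 32.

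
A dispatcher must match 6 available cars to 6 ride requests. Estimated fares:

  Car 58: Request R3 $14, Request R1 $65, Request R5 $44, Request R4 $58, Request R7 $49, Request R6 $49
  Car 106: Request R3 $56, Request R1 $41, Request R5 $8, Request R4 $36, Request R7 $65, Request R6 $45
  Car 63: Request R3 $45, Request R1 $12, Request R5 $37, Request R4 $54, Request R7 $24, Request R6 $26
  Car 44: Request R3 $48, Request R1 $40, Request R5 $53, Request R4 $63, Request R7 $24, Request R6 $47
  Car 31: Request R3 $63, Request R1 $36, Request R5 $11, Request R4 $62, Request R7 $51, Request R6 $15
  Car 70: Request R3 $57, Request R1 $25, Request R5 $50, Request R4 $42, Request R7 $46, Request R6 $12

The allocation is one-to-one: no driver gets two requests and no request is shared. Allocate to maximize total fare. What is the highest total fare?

Maximum total: $344

This is a one-to-one assignment (maximum-weight bipartite matching).
Optimal: Car 58→Request R1 ($65), Car 106→Request R7 ($65), Car 63→Request R4 ($54), Car 44→Request R6 ($47), Car 31→Request R3 ($63), Car 70→Request R5 ($50) — total 65+65+54+47+63+50 = $344.
Row-greedy (each driver in turn takes its best remaining request) gives $312, worse by 32.
Next-best assignment: Car 58→Request R1, Car 106→Request R7, Car 63→Request R3, Car 44→Request R6, Car 31→Request R4, Car 70→Request R5 = $334.
Swapping Car 31↔Car 63 (Car 31→Request R4 $62, Car 63→Request R3 $45) loses 10.
Every other assignment is strictly worse.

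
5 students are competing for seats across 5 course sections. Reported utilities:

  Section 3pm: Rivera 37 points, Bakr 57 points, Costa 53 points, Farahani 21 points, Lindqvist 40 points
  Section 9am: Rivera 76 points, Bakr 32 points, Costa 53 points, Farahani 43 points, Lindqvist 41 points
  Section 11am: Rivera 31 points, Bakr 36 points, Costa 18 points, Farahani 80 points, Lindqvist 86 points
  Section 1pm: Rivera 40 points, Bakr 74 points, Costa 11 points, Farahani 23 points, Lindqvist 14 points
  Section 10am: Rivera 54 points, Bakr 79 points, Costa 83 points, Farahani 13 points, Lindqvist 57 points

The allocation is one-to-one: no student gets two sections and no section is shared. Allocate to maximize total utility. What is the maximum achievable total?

This is the linear assignment problem.
Optimal: Rivera→Section 9am (76 points), Bakr→Section 1pm (74 points), Costa→Section 10am (83 points), Farahani→Section 11am (80 points), Lindqvist→Section 3pm (40 points) — total 76+74+83+80+40 = 353 points.
Max-entry greedy (repeatedly take the single best remaining cell) gives 340 points, worse by 13.
Next-best assignment: Rivera→Section 9am, Bakr→Section 1pm, Costa→Section 3pm, Farahani→Section 11am, Lindqvist→Section 10am = 340 points.

Max total: 353 points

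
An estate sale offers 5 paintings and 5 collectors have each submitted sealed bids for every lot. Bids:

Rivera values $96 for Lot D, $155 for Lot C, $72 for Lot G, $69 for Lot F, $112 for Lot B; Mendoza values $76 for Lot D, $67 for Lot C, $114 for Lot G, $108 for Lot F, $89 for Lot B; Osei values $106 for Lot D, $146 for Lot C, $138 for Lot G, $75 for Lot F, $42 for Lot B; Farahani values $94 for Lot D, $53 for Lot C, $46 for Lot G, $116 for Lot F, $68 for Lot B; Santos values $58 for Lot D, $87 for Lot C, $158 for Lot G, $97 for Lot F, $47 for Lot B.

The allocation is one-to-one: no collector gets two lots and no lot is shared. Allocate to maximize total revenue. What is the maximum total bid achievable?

Treat this as an assignment problem: match each collector to one lot.
Optimal: Rivera→Lot C ($155), Mendoza→Lot B ($89), Osei→Lot D ($106), Farahani→Lot F ($116), Santos→Lot G ($158) — total 155+89+106+116+158 = $624.
Row-greedy (each collector in turn takes its best remaining lot) gives $538, worse by 86.
Swapping Santos↔Osei (Santos→Lot D $58, Osei→Lot G $138) loses 68.

Maximum total: $624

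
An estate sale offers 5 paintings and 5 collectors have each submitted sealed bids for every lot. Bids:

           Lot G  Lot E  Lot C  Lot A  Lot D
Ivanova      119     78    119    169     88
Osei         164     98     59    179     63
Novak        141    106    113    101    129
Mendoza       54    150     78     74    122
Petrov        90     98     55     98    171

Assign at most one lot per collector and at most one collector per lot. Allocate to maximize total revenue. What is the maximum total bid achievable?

Optimal: Ivanova→Lot A ($169), Osei→Lot G ($164), Novak→Lot C ($113), Mendoza→Lot E ($150), Petrov→Lot D ($171) — total 169+164+113+150+171 = $767.
Max-entry greedy (repeatedly take the single best remaining cell) gives $760, worse by 7.
Next-best assignment: Ivanova→Lot C, Osei→Lot A, Novak→Lot G, Mendoza→Lot E, Petrov→Lot D = $760.
Every other assignment is strictly worse.

Max total: $767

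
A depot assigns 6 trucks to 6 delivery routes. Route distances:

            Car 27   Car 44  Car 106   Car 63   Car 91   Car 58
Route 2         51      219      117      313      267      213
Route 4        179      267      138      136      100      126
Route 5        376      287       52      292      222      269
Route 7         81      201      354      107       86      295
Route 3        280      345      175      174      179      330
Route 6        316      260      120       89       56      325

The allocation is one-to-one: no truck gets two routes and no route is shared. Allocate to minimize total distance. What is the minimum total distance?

Optimal: Car 27→Route 2 (51 km), Car 44→Route 7 (201 km), Car 106→Route 5 (52 km), Car 63→Route 3 (174 km), Car 91→Route 6 (56 km), Car 58→Route 4 (126 km) — total 51+201+52+174+56+126 = 660 km.
Min-entry greedy (repeatedly take the single cheapest remaining cell) gives 737 km, worse by 77.
No other one-to-one assignment undercuts 660 km.

Minimum total: 660 km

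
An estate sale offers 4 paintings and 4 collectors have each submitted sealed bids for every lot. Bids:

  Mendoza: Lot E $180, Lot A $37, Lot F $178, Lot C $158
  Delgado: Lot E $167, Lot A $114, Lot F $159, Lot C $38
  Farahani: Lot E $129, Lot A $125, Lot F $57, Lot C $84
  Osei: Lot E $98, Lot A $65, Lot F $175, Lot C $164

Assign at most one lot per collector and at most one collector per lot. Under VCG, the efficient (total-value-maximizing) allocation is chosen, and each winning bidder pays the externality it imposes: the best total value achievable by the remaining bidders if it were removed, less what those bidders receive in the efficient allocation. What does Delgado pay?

Delgado pays $13.

Efficient allocation: Mendoza→Lot F ($178), Delgado→Lot E ($167), Farahani→Lot A ($125), Osei→Lot C ($164); total welfare W = $634.
Delgado receives Lot E at value $167, so the others get W − 167 = $467.
Without Delgado: best allocation of the remaining 3 bidders over all 4 lots is Mendoza→Lot E ($180), Farahani→Lot A ($125), Osei→Lot F ($175), total $480.
VCG payment = (others' best without Delgado) − (others' welfare with Delgado) = 480 − 467 = $13.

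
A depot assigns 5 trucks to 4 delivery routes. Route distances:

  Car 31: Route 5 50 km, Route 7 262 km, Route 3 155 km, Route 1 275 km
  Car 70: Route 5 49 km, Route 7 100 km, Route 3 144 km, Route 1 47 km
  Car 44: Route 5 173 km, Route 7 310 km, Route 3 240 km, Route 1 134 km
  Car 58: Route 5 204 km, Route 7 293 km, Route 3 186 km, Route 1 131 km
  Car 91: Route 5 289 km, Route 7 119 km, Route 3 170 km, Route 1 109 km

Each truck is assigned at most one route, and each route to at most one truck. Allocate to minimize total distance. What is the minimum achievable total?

Optimal: Car 31→Route 5 (50 km), Car 91→Route 7 (119 km), Car 58→Route 3 (186 km), Car 70→Route 1 (47 km) — total 50+119+186+47 = 402 km.
Column-greedy (each route in turn goes to its cheapest remaining truck) gives 454 km, worse by 52.

Minimum total: 402 km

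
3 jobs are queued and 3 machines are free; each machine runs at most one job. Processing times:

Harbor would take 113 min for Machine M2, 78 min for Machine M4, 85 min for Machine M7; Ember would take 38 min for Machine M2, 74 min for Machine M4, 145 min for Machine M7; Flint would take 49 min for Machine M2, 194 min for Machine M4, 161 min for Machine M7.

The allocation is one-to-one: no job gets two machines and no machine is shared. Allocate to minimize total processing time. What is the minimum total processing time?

Optimal: Harbor→Machine M7 (85 min), Ember→Machine M4 (74 min), Flint→Machine M2 (49 min) — total 85+74+49 = 208 min.
Row-greedy (each job in turn takes its cheapest remaining machine) gives 277 min, worse by 69.
Next-best assignment: Harbor→Machine M4, Ember→Machine M7, Flint→Machine M2 = 272 min.
Swapping Ember↔Flint (Ember→Machine M2 38 min, Flint→Machine M4 194 min) adds 109.

Min total: 208 min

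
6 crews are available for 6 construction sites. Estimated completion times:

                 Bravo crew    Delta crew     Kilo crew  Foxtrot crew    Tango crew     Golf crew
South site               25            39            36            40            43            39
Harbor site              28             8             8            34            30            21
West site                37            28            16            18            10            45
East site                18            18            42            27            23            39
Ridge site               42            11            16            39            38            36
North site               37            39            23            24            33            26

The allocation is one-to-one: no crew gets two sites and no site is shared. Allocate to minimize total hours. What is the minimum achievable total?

Min total: 107 hours

Treat this as an assignment problem: match each crew to one site.
Optimal: Bravo crew→South site (25 hours), Delta crew→Ridge site (11 hours), Kilo crew→Harbor site (8 hours), Foxtrot crew→East site (27 hours), Tango crew→West site (10 hours), Golf crew→North site (26 hours) — total 25+11+8+27+10+26 = 107 hours.
Column-greedy (each site in turn goes to its cheapest remaining crew) gives 112 hours, worse by 5.
Next-best assignment: Bravo crew→East site, Delta crew→Ridge site, Kilo crew→Harbor site, Foxtrot crew→North site, Tango crew→West site, Golf crew→South site = 110 hours.
Swapping Golf crew↔Tango crew (Golf crew→West site 45 hours, Tango crew→North site 33 hours) adds 42.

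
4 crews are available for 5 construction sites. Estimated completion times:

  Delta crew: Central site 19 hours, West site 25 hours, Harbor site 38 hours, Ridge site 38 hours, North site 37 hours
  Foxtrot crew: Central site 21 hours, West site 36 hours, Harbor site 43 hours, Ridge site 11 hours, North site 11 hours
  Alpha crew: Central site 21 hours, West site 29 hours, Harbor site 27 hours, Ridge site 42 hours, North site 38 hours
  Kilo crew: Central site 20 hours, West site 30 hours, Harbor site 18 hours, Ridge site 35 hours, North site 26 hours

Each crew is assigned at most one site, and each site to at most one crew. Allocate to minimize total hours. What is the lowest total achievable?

Treat this as an assignment problem: match each crew to one site.
Optimal: Delta crew→West site (25 hours), Foxtrot crew→Ridge site (11 hours), Alpha crew→Central site (21 hours), Kilo crew→Harbor site (18 hours) — total 25+11+21+18 = 75 hours.
Column-greedy (each site in turn goes to its cheapest remaining crew) gives 77 hours, worse by 2.
Swapping Foxtrot crew↔Alpha crew (Foxtrot crew→Central site 21 hours, Alpha crew→Ridge site 42 hours) adds 31.

Min total: 75 hours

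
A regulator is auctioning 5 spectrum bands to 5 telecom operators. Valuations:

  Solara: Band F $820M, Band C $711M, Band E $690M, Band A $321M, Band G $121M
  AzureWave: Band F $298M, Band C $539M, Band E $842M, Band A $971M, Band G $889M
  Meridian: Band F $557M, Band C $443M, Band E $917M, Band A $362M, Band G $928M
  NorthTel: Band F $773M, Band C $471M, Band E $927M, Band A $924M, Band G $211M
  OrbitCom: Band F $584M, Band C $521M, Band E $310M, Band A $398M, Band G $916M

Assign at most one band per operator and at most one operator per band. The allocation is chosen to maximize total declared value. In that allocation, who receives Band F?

NorthTel receives Band F.

This is a one-to-one assignment (maximum-weight bipartite matching).
Optimal: Solara→Band C ($711M), AzureWave→Band A ($971M), Meridian→Band E ($917M), NorthTel→Band F ($773M), OrbitCom→Band G ($916M) — total 711+971+917+773+916 = $4288M.
Max-entry greedy (repeatedly take the single best remaining cell) gives $4167M, worse by 121.
Next-best assignment: Solara→Band F, AzureWave→Band A, Meridian→Band G, NorthTel→Band E, OrbitCom→Band C = $4167M.
No other one-to-one assignment exceeds $4288M.
NorthTel's own top band is Band E ($927M), but forcing NorthTel→Band E and reassigning the rest optimally gives only $4167M — worse by 121.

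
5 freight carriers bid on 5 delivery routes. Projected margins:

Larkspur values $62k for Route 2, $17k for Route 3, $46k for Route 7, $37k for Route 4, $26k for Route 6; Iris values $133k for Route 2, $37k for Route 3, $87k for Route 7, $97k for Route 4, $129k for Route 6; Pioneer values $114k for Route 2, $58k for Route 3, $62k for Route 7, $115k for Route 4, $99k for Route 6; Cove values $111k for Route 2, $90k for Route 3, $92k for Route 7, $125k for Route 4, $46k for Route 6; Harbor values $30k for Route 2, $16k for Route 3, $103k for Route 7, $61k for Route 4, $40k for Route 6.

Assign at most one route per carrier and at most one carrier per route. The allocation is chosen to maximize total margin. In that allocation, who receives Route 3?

Cove receives Route 3.

Optimal: Larkspur→Route 2 ($62k), Iris→Route 6 ($129k), Pioneer→Route 4 ($115k), Cove→Route 3 ($90k), Harbor→Route 7 ($103k) — total 62+129+115+90+103 = $499k.
Max-entry greedy (repeatedly take the single best remaining cell) gives $477k, worse by 22.
Swapping Pioneer↔Harbor (Pioneer→Route 7 $62k, Harbor→Route 4 $61k) loses 95.
Checked against all permutations: $499k is optimal.
Cove's own top route is Route 4 ($125k), but forcing Cove→Route 4 and reassigning the rest optimally gives only $488k — worse by 11.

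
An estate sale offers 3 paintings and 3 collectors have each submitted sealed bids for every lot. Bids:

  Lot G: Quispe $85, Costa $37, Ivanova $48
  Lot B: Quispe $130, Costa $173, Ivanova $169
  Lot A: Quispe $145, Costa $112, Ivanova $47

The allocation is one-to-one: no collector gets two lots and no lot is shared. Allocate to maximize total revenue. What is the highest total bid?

Treat this as an assignment problem: match each collector to one lot.
Optimal: Quispe→Lot G ($85), Costa→Lot A ($112), Ivanova→Lot B ($169) — total 85+112+169 = $366.
Column-greedy (each lot in turn goes to its best remaining collector) gives $305, worse by 61.
Checked against all permutations: $366 is optimal.

Max total: $366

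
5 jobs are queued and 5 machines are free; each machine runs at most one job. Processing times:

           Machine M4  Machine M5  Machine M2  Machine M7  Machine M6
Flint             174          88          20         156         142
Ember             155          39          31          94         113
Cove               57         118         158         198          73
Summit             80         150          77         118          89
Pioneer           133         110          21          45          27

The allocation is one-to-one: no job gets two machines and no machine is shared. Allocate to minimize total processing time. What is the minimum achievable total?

Min total: 250 min

Optimal: Flint→Machine M2 (20 min), Ember→Machine M5 (39 min), Cove→Machine M4 (57 min), Summit→Machine M6 (89 min), Pioneer→Machine M7 (45 min) — total 20+39+57+89+45 = 250 min.
Min-entry greedy (repeatedly take the single cheapest remaining cell) gives 261 min, worse by 11.
Next-best assignment: Flint→Machine M2, Ember→Machine M5, Cove→Machine M6, Summit→Machine M4, Pioneer→Machine M7 = 257 min.
Swapping Flint↔Ember (Flint→Machine M5 88 min, Ember→Machine M2 31 min) adds 60.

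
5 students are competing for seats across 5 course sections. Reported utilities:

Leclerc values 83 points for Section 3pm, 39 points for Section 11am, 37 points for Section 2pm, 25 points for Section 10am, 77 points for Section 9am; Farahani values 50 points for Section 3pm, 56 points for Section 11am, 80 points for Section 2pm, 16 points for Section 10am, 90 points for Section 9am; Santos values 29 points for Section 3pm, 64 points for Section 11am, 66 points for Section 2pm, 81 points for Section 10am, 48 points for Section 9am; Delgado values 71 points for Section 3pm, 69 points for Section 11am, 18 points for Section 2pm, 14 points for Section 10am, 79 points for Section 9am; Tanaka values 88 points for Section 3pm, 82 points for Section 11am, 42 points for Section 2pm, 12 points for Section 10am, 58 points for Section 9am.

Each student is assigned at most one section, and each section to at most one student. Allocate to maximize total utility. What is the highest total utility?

Maximum total: 405 points

Optimal: Leclerc→Section 3pm (83 points), Farahani→Section 2pm (80 points), Santos→Section 10am (81 points), Delgado→Section 9am (79 points), Tanaka→Section 11am (82 points) — total 83+80+81+79+82 = 405 points.
Max-entry greedy (repeatedly take the single best remaining cell) gives 365 points, worse by 40.
Every other assignment is strictly worse.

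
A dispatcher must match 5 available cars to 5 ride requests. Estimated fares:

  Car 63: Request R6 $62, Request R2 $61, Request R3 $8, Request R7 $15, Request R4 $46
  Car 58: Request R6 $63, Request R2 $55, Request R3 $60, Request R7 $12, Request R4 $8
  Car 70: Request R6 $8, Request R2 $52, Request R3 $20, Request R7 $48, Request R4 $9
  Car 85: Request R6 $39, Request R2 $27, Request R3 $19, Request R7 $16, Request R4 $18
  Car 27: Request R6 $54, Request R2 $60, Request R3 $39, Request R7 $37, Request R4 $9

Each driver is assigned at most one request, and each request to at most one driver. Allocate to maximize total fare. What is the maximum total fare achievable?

Treat this as an assignment problem: match each driver to one request.
Optimal: Car 63→Request R4 ($46), Car 58→Request R3 ($60), Car 70→Request R7 ($48), Car 85→Request R6 ($39), Car 27→Request R2 ($60) — total 46+60+48+39+60 = $253.
Column-greedy (each request in turn goes to its best remaining driver) gives $229, worse by 24.
Swapping Car 58↔Car 63 (Car 58→Request R4 $8, Car 63→Request R3 $8) loses 90.
Every other assignment is strictly worse.

Max total: $253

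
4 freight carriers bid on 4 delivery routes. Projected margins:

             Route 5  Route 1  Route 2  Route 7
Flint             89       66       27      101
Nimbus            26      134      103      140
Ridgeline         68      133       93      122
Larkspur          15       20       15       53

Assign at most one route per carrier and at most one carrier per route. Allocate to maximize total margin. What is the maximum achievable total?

Max total: $378k

Optimal: Flint→Route 5 ($89k), Nimbus→Route 2 ($103k), Ridgeline→Route 1 ($133k), Larkspur→Route 7 ($53k) — total 89+103+133+53 = $378k.
Max-entry greedy (repeatedly take the single best remaining cell) gives $377k, worse by 1.
Checked against all permutations: $378k is optimal.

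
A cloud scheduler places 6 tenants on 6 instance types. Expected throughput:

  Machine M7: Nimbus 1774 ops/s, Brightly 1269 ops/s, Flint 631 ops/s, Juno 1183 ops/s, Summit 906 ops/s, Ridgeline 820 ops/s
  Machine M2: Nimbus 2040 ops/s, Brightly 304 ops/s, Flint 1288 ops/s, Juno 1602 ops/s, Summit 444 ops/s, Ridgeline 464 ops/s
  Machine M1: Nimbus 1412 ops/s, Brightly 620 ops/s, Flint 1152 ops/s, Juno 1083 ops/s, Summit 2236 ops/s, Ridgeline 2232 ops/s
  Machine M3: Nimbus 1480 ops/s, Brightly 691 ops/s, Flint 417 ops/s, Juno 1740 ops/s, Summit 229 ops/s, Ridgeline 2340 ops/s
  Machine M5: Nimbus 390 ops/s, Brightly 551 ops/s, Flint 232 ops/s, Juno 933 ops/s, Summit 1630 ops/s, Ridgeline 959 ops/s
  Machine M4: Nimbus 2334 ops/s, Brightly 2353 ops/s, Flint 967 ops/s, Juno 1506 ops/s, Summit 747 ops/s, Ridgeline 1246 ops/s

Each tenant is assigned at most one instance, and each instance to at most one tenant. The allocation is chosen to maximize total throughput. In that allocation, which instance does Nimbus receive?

This is the linear assignment problem.
Optimal: Nimbus→Machine M7 (1774 ops/s), Brightly→Machine M4 (2353 ops/s), Flint→Machine M2 (1288 ops/s), Juno→Machine M3 (1740 ops/s), Summit→Machine M5 (1630 ops/s), Ridgeline→Machine M1 (2232 ops/s) — total 1774+2353+1288+1740+1630+2232 = 11017 ops/s.
Column-greedy (each instance in turn goes to its best remaining tenant) gives 9470 ops/s, worse by 1547.
Next-best assignment: Nimbus→Machine M7, Brightly→Machine M4, Flint→Machine M2, Juno→Machine M5, Summit→Machine M1, Ridgeline→Machine M3 = 10924 ops/s.
Swapping Ridgeline↔Flint (Ridgeline→Machine M2 464 ops/s, Flint→Machine M1 1152 ops/s) loses 1904.
Nimbus's own top instance is Machine M4 (2334 ops/s), but forcing Nimbus→Machine M4 and reassigning the rest optimally gives only 10493 ops/s — worse by 524.

Nimbus receives Machine M7.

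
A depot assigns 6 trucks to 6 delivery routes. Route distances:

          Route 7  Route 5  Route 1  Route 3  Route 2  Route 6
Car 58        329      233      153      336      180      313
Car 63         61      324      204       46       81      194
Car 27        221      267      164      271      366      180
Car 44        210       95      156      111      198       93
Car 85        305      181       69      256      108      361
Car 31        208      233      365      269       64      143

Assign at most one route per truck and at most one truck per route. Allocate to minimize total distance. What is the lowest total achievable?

Min total: 718 km

This is the linear assignment problem.
Optimal: Car 58→Route 5 (233 km), Car 63→Route 7 (61 km), Car 27→Route 6 (180 km), Car 44→Route 3 (111 km), Car 85→Route 1 (69 km), Car 31→Route 2 (64 km) — total 233+61+180+111+69+64 = 718 km.
Min-entry greedy (repeatedly take the single cheapest remaining cell) gives 726 km, worse by 8.
Next-best assignment: Car 58→Route 5, Car 63→Route 3, Car 27→Route 7, Car 44→Route 6, Car 85→Route 1, Car 31→Route 2 = 726 km.
Swapping Car 58↔Car 85 (Car 58→Route 1 153 km, Car 85→Route 5 181 km) adds 32.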